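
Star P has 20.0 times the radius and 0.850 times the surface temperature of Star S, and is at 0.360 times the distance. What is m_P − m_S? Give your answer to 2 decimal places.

-8.02

L_P/L_S = (20.0)²(0.850)⁴ = 208.8.
F_P/F_S = (L_P/L_S)/(d_P/d_S)² = 208.8/0.1296 = 1611.
m_P − m_S = −2.5 log₁₀(1611) = -8.02.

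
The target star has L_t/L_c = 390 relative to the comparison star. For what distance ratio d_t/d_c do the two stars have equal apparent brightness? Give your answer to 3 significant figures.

Equal flux requires L_t/d_t² = L_c/d_c², so d_t/d_c = √(L_t/L_c)
= √(390) = 19.75.

19.7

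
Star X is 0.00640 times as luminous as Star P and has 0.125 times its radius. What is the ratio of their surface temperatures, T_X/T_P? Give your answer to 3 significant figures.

0.800

L ∝ R²T⁴ gives T ∝ (L/R²)^(1/4), so
T_X/T_P = (0.00640 / 0.125²)^(1/4) = (0.4096)^(1/4) = 0.8000.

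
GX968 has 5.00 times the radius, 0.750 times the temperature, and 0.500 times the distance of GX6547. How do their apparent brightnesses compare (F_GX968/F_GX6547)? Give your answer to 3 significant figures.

L_GX968/L_GX6547 = (R_GX968/R_GX6547)²(T_GX968/T_GX6547)⁴ = (5.00)² × (0.750)⁴ = 7.910.
F_GX968/F_GX6547 = (L_GX968/L_GX6547)/(d_GX968/d_GX6547)² = 7.910 / (0.500)² = 31.64.

31.6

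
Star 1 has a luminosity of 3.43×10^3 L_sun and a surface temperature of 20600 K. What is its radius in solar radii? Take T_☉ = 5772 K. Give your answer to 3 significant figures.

R/R_☉ = √(L/L_☉) / (T/T_☉)² = √(3.43×10^3) / (3.569)²
       = 58.57 / 12.74 = 4.598.

4.60 solar radii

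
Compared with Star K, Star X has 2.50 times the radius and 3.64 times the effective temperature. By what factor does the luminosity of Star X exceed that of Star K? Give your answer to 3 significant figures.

From the Stefan–Boltzmann law, L ∝ R²T⁴, so
L_X/L_K = (R_X/R_K)² (T_X/T_K)⁴ = (2.50)² × (3.64)⁴ = 6.250 × 175.6 = 1097.

1.10×10^3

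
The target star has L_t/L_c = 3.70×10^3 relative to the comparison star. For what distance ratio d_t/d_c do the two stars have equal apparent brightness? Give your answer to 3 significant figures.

Equal flux requires L_t/d_t² = L_c/d_c², so d_t/d_c = √(L_t/L_c)
= √(3.70×10^3) = 60.83.

60.8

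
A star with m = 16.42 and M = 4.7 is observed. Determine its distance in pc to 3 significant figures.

2.21×10^3 pc

m − M = 5 log₁₀(d/10 pc)
16.42 − (4.7) = 11.72 = 5 log₁₀(d/10)
d = 10 × 10^(11.72/5) = 10 × 10^2.344 = 2208 pc.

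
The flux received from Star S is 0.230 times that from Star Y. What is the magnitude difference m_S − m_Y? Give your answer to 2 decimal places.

1.60

m_S − m_Y = −2.5 log₁₀(F_S/F_Y) = −2.5 log₁₀(0.230) = −2.5 × (-0.638) = 1.596.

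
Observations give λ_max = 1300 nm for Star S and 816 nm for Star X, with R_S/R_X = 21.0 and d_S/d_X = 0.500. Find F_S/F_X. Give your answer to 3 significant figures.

274

Wien's law: T_S/T_X = λ_X/λ_S = 816/1300 = 0.6277.
L_S/L_X = (R_S/R_X)²(T_S/T_X)⁴ = (21.0)²(0.6277)⁴ = 68.46.
F_S/F_X = (L_S/L_X)/(d_S/d_X)² = 68.46/(0.500)² = 273.8.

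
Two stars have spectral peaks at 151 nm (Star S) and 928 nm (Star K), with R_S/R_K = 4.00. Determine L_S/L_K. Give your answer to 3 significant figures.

Wien's law gives T ∝ 1/λ_max, so T_S/T_K = λ_K/λ_S = 928/151 = 6.146.
Then L ∝ R²T⁴ gives L_S/L_K = (4.00)² × (6.146)⁴ = 16.00 × 1427 = 2.282×10^4.

2.28×10^4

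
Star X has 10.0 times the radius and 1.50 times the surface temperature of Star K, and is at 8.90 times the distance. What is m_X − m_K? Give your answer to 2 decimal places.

L_X/L_K = (10.0)²(1.50)⁴ = 506.2.
F_X/F_K = (L_X/L_K)/(d_X/d_K)² = 506.2/79.21 = 6.391.
m_X − m_K = −2.5 log₁₀(6.391) = -2.01.

-2.01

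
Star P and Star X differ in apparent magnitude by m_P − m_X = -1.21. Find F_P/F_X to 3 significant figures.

3.05

F_P/F_X = 10^(−(m_P − m_X)/2.5) = 10^(1.21/2.5) = 10^0.484 = 3.048.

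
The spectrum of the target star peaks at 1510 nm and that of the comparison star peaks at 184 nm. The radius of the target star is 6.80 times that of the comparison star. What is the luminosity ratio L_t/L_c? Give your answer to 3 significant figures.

0.0102

Wien's law gives T ∝ 1/λ_max, so T_t/T_c = λ_c/λ_t = 184/1510 = 0.1219.
Then L ∝ R²T⁴ gives L_t/L_c = (6.80)² × (0.1219)⁴ = 46.24 × 2.205×10^-4 = 0.01019.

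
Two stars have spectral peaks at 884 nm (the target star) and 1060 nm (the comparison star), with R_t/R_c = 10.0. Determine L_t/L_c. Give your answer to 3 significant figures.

207

Wien's law gives T ∝ 1/λ_max, so T_t/T_c = λ_c/λ_t = 1060/884 = 1.199.
Then L ∝ R²T⁴ gives L_t/L_c = (10.0)² × (1.199)⁴ = 100.0 × 2.067 = 206.7.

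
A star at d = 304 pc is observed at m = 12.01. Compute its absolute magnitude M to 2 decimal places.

4.60

M = m − 5 log₁₀(d/10 pc) = 12.01 − 5 log₁₀(304/10)
  = 12.01 − 5 × 1.483 = 12.01 − 7.41 = 4.60.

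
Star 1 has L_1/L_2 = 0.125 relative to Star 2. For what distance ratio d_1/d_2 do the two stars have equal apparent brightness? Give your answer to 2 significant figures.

0.35

Equal flux requires L_1/d_1² = L_2/d_2², so d_1/d_2 = √(L_1/L_2)
= √(0.125) = 0.3536.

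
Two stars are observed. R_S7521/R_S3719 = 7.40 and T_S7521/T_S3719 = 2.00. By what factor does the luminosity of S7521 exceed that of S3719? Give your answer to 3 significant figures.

876

From the Stefan–Boltzmann law, L ∝ R²T⁴, so
L_S7521/L_S3719 = (R_S7521/R_S3719)² (T_S7521/T_S3719)⁴ = (7.40)² × (2.00)⁴ = 54.76 × 16.00 = 876.2.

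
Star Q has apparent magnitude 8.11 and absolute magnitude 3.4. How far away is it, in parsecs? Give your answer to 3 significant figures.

87.5 pc

m − M = 5 log₁₀(d/10 pc)
8.11 − (3.4) = 4.71 = 5 log₁₀(d/10)
d = 10 × 10^(4.71/5) = 10 × 10^0.942 = 87.50 pc.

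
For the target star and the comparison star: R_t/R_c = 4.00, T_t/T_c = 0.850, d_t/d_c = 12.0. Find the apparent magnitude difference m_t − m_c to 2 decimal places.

L_t/L_c = (4.00)²(0.850)⁴ = 8.352.
F_t/F_c = (L_t/L_c)/(d_t/d_c)² = 8.352/144.0 = 0.05800.
m_t − m_c = −2.5 log₁₀(0.05800) = 3.09.

3.09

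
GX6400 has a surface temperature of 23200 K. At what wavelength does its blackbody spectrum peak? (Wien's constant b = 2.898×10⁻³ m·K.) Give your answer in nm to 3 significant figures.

λ_max = b/T = 2.898×10⁻³ / 23200 = 1.25×10^-7 m = 124.9 nm.

125 nm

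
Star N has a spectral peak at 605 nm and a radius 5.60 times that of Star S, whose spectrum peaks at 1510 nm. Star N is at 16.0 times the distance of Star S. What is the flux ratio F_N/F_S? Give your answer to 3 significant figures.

4.75

Wien's law: T_N/T_S = λ_S/λ_N = 1510/605 = 2.496.
L_N/L_S = (R_N/R_S)²(T_N/T_S)⁴ = (5.60)²(2.496)⁴ = 1217.
F_N/F_S = (L_N/L_S)/(d_N/d_S)² = 1217/(16.0)² = 4.754.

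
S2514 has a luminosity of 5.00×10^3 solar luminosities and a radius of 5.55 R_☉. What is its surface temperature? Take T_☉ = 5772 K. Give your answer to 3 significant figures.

2.06×10^4 K

T/T_☉ = (L/L_☉)^(1/4) / (R/R_☉)^(1/2)
T = 5772 × (5.00×10^3)^(1/4) / √(5.55) = 5772 × 8.409 / 2.356 = 2.060×10^4 K.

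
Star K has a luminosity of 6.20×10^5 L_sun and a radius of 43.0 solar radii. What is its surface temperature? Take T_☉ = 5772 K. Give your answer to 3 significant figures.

2.47×10^4 K

T/T_☉ = (L/L_☉)^(1/4) / (R/R_☉)^(1/2)
T = 5772 × (6.20×10^5)^(1/4) / √(43.0) = 5772 × 28.06 / 6.557 = 2.470×10^4 K.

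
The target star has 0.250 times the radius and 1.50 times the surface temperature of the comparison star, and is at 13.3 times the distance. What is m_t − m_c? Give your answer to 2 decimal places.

6.87

L_t/L_c = (0.250)²(1.50)⁴ = 0.3164.
F_t/F_c = (L_t/L_c)/(d_t/d_c)² = 0.3164/176.9 = 0.001789.
m_t − m_c = −2.5 log₁₀(0.001789) = 6.87.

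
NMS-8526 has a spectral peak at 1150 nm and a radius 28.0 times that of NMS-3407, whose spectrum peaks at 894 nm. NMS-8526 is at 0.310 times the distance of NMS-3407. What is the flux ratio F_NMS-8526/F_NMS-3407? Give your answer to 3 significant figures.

2.98×10^3

Wien's law: T_NMS-8526/T_NMS-3407 = λ_NMS-3407/λ_NMS-8526 = 894/1150 = 0.7774.
L_NMS-8526/L_NMS-3407 = (R_NMS-8526/R_NMS-3407)²(T_NMS-8526/T_NMS-3407)⁴ = (28.0)²(0.7774)⁴ = 286.3.
F_NMS-8526/F_NMS-3407 = (L_NMS-8526/L_NMS-3407)/(d_NMS-8526/d_NMS-3407)² = 286.3/(0.310)² = 2980.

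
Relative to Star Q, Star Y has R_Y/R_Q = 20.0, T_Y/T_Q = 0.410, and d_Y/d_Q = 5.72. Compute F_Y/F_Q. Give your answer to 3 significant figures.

0.345

L_Y/L_Q = (R_Y/R_Q)²(T_Y/T_Q)⁴ = (20.0)² × (0.410)⁴ = 11.30.
F_Y/F_Q = (L_Y/L_Q)/(d_Y/d_Q)² = 11.30 / (5.72)² = 0.3455.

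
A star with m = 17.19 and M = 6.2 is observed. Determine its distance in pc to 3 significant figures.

m − M = 5 log₁₀(d/10 pc)
17.19 − (6.2) = 10.99 = 5 log₁₀(d/10)
d = 10 × 10^(10.99/5) = 10 × 10^2.198 = 1578 pc.

1.58×10^3 pc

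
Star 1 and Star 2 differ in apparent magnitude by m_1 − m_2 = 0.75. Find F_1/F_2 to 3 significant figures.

0.501

F_1/F_2 = 10^(−(m_1 − m_2)/2.5) = 10^(-0.75/2.5) = 10^-0.300 = 0.5012.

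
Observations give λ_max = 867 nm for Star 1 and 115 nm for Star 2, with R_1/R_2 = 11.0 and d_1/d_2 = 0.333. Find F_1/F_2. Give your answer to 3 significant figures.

Wien's law: T_1/T_2 = λ_2/λ_1 = 115/867 = 0.1326.
L_1/L_2 = (R_1/R_2)²(T_1/T_2)⁴ = (11.0)²(0.1326)⁴ = 0.03745.
F_1/F_2 = (L_1/L_2)/(d_1/d_2)² = 0.03745/(0.333)² = 0.3378.

0.338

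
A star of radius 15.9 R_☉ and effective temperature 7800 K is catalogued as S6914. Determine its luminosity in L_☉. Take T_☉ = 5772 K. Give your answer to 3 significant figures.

L/L_☉ = (R/R_☉)² (T/T_☉)⁴ = (15.9)² × (7800/5772)⁴
       = 252.8 × (1.351)⁴ = 252.8 × 3.335 = 843.1.

843 L_☉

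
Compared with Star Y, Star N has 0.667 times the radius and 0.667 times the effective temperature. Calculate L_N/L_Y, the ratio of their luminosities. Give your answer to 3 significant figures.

0.0881

From the Stefan–Boltzmann law, L ∝ R²T⁴, so
L_N/L_Y = (R_N/R_Y)² (T_N/T_Y)⁴ = (0.667)² × (0.667)⁴ = 0.4449 × 0.1979 = 0.08806.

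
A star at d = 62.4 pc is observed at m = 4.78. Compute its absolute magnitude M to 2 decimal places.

0.80

M = m − 5 log₁₀(d/10 pc) = 4.78 − 5 log₁₀(62.4/10)
  = 4.78 − 5 × 0.795 = 4.78 − 3.98 = 0.80.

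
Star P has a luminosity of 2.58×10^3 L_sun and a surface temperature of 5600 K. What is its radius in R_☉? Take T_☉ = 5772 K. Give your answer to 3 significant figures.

R/R_☉ = √(L/L_☉) / (T/T_☉)² = √(2.58×10^3) / (0.9702)²
       = 50.79 / 0.9413 = 53.96.

54.0 R_☉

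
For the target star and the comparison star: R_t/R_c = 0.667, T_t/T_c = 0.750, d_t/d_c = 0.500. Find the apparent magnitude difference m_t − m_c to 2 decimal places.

L_t/L_c = (0.667)²(0.750)⁴ = 0.1408.
F_t/F_c = (L_t/L_c)/(d_t/d_c)² = 0.1408/0.2500 = 0.5631.
m_t − m_c = −2.5 log₁₀(0.5631) = 0.62.

0.62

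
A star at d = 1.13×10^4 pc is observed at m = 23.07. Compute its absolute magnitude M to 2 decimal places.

M = m − 5 log₁₀(d/10 pc) = 23.07 − 5 log₁₀(1.13×10^4/10)
  = 23.07 − 5 × 3.053 = 23.07 − 15.27 = 7.80.

7.80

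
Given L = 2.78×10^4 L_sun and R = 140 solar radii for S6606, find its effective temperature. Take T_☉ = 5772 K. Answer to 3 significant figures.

6.30×10^3 K

T/T_☉ = (L/L_☉)^(1/4) / (R/R_☉)^(1/2)
T = 5772 × (2.78×10^4)^(1/4) / √(140) = 5772 × 12.91 / 11.83 = 6299 K.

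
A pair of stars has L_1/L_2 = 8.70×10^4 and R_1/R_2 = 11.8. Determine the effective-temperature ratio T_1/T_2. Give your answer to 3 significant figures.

5.00

L ∝ R²T⁴ gives T ∝ (L/R²)^(1/4), so
T_1/T_2 = (8.70×10^4 / 11.8²)^(1/4) = (624.8)^(1/4) = 5.000.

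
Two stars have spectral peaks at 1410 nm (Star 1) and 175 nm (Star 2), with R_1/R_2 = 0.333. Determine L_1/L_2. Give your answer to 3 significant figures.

Wien's law gives T ∝ 1/λ_max, so T_1/T_2 = λ_2/λ_1 = 175/1410 = 0.1241.
Then L ∝ R²T⁴ gives L_1/L_2 = (0.333)² × (0.1241)⁴ = 0.1109 × 2.373×10^-4 = 2.631×10^-5.

2.63×10^-5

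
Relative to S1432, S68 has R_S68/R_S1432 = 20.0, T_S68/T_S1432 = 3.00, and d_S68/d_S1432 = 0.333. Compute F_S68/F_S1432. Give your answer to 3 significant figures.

2.92×10^5

L_S68/L_S1432 = (R_S68/R_S1432)²(T_S68/T_S1432)⁴ = (20.0)² × (3.00)⁴ = 3.240×10^4.
F_S68/F_S1432 = (L_S68/L_S1432)/(d_S68/d_S1432)² = 3.240×10^4 / (0.333)² = 2.922×10^5.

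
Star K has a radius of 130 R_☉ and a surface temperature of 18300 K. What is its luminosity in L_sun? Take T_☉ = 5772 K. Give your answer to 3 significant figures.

1.71×10^6 L_sun

L/L_☉ = (R/R_☉)² (T/T_☉)⁴ = (130)² × (18300/5772)⁴
       = 1.690×10^4 × (3.170)⁴ = 1.690×10^4 × 101.0 = 1.708×10^6.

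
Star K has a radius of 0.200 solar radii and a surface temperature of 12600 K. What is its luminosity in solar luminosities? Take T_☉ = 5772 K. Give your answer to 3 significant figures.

L/L_☉ = (R/R_☉)² (T/T_☉)⁴ = (0.200)² × (12600/5772)⁴
       = 0.04000 × (2.183)⁴ = 0.04000 × 22.71 = 0.9083.

0.908 solar luminosities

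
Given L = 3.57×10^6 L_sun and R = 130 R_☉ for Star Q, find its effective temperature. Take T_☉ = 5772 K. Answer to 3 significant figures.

T/T_☉ = (L/L_☉)^(1/4) / (R/R_☉)^(1/2)
T = 5772 × (3.57×10^6)^(1/4) / √(130) = 5772 × 43.47 / 11.40 = 2.201×10^4 K.

2.20×10^4 K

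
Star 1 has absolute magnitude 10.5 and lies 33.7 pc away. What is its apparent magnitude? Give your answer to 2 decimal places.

m = M + 5 log₁₀(d/10 pc) = 10.5 + 5 log₁₀(33.7/10)
  = 10.5 + 5 × 0.528 = 10.5 + 2.64 = 13.14.

13.14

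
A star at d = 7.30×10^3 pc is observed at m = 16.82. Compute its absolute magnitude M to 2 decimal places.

M = m − 5 log₁₀(d/10 pc) = 16.82 − 5 log₁₀(7.30×10^3/10)
  = 16.82 − 5 × 2.863 = 16.82 − 14.32 = 2.50.

2.50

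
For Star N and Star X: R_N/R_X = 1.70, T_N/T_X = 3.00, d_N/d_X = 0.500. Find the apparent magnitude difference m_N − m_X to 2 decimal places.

L_N/L_X = (1.70)²(3.00)⁴ = 234.1.
F_N/F_X = (L_N/L_X)/(d_N/d_X)² = 234.1/0.2500 = 936.4.
m_N − m_X = −2.5 log₁₀(936.4) = -7.43.

-7.43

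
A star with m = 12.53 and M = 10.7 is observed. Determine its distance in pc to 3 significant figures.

23.2 pc

m − M = 5 log₁₀(d/10 pc)
12.53 − (10.7) = 1.83 = 5 log₁₀(d/10)
d = 10 × 10^(1.83/5) = 10 × 10^0.366 = 23.23 pc.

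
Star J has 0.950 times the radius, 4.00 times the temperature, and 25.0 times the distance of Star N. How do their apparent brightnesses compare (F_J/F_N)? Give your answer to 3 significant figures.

L_J/L_N = (R_J/R_N)²(T_J/T_N)⁴ = (0.950)² × (4.00)⁴ = 231.0.
F_J/F_N = (L_J/L_N)/(d_J/d_N)² = 231.0 / (25.0)² = 0.3697.

0.370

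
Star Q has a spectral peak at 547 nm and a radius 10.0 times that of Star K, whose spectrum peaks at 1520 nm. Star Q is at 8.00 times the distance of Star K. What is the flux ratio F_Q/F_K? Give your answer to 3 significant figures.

93.2

Wien's law: T_Q/T_K = λ_K/λ_Q = 1520/547 = 2.779.
L_Q/L_K = (R_Q/R_K)²(T_Q/T_K)⁴ = (10.0)²(2.779)⁴ = 5962.
F_Q/F_K = (L_Q/L_K)/(d_Q/d_K)² = 5962/(8.00)² = 93.16.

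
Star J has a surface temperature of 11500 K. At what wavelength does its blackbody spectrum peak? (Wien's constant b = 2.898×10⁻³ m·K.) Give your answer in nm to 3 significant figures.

252 nm

λ_max = b/T = 2.898×10⁻³ / 11500 = 2.52×10^-7 m = 252.0 nm.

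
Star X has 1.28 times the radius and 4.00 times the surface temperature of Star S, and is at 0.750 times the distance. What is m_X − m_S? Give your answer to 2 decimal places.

L_X/L_S = (1.28)²(4.00)⁴ = 419.4.
F_X/F_S = (L_X/L_S)/(d_X/d_S)² = 419.4/0.5625 = 745.7.
m_X − m_S = −2.5 log₁₀(745.7) = -7.18.

-7.18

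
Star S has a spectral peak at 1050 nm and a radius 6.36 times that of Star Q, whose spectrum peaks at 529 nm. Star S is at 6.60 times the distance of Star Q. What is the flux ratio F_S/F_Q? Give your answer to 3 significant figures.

0.0598

Wien's law: T_S/T_Q = λ_Q/λ_S = 529/1050 = 0.5038.
L_S/L_Q = (R_S/R_Q)²(T_S/T_Q)⁴ = (6.36)²(0.5038)⁴ = 2.606.
F_S/F_Q = (L_S/L_Q)/(d_S/d_Q)² = 2.606/(6.60)² = 0.05983.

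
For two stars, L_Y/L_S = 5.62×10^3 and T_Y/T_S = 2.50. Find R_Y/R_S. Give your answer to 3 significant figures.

12.0

L ∝ R²T⁴ gives R ∝ √L / T², so
R_Y/R_S = √(5.62×10^3) / (2.50)² = 74.97 / 6.250 = 11.99.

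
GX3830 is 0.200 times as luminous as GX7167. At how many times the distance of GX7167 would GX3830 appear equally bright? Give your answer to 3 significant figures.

Equal flux requires L_GX3830/d_GX3830² = L_GX7167/d_GX7167², so d_GX3830/d_GX7167 = √(L_GX3830/L_GX7167)
= √(0.200) = 0.4472.

0.447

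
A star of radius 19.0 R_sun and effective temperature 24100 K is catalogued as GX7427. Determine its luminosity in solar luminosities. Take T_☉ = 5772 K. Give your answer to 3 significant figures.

L/L_☉ = (R/R_☉)² (T/T_☉)⁴ = (19.0)² × (24100/5772)⁴
       = 361.0 × (4.175)⁴ = 361.0 × 303.9 = 1.097×10^5.

1.10×10^5 solar luminosities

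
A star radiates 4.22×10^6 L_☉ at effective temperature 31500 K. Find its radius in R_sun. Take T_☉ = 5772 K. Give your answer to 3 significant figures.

69.0 R_sun

R/R_☉ = √(L/L_☉) / (T/T_☉)² = √(4.22×10^6) / (5.457)²
       = 2054 / 29.78 = 68.97.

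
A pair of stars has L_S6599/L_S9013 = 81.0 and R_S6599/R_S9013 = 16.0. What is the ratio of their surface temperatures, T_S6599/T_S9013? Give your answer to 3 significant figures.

0.750

L ∝ R²T⁴ gives T ∝ (L/R²)^(1/4), so
T_S6599/T_S9013 = (81.0 / 16.0²)^(1/4) = (0.3164)^(1/4) = 0.7500.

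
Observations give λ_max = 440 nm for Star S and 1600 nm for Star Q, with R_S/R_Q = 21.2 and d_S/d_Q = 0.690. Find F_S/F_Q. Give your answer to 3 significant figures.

Wien's law: T_S/T_Q = λ_Q/λ_S = 1600/440 = 3.636.
L_S/L_Q = (R_S/R_Q)²(T_S/T_Q)⁴ = (21.2)²(3.636)⁴ = 7.859×10^4.
F_S/F_Q = (L_S/L_Q)/(d_S/d_Q)² = 7.859×10^4/(0.690)² = 1.651×10^5.

1.65×10^5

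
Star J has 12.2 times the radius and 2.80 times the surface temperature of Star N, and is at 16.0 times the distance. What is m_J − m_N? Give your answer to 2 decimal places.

-3.88

L_J/L_N = (12.2)²(2.80)⁴ = 9149.
F_J/F_N = (L_J/L_N)/(d_J/d_N)² = 9149/256.0 = 35.74.
m_J − m_N = −2.5 log₁₀(35.74) = -3.88.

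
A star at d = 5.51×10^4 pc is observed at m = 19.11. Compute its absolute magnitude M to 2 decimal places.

0.40

M = m − 5 log₁₀(d/10 pc) = 19.11 − 5 log₁₀(5.51×10^4/10)
  = 19.11 − 5 × 3.741 = 19.11 − 18.71 = 0.40.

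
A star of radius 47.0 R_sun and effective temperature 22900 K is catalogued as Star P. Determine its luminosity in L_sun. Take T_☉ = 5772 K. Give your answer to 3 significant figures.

5.47×10^5 L_sun

L/L_☉ = (R/R_☉)² (T/T_☉)⁴ = (47.0)² × (22900/5772)⁴
       = 2209 × (3.967)⁴ = 2209 × 247.8 = 5.473×10^5.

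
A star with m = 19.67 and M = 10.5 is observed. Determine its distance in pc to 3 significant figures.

m − M = 5 log₁₀(d/10 pc)
19.67 − (10.5) = 9.17 = 5 log₁₀(d/10)
d = 10 × 10^(9.17/5) = 10 × 10^1.834 = 682.3 pc.

682 pc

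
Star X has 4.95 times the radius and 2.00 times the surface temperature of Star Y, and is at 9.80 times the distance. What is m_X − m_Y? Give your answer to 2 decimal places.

-1.53

L_X/L_Y = (4.95)²(2.00)⁴ = 392.0.
F_X/F_Y = (L_X/L_Y)/(d_X/d_Y)² = 392.0/96.04 = 4.082.
m_X − m_Y = −2.5 log₁₀(4.082) = -1.53.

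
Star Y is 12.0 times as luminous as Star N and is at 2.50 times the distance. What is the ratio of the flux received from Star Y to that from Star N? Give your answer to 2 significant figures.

1.9

F = L/(4πd²), so F_Y/F_N = (L_Y/L_N) / (d_Y/d_N)²
= 12.0 / (2.50)² = 12.0 / 6.250 = 1.920.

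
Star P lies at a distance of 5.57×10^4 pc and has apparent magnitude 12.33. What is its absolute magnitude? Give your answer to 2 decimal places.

-6.40

M = m − 5 log₁₀(d/10 pc) = 12.33 − 5 log₁₀(5.57×10^4/10)
  = 12.33 − 5 × 3.746 = 12.33 − 18.73 = -6.40.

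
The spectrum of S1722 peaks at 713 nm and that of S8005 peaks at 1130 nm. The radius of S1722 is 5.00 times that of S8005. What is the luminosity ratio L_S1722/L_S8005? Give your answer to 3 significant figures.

Wien's law gives T ∝ 1/λ_max, so T_S1722/T_S8005 = λ_S8005/λ_S1722 = 1130/713 = 1.585.
Then L ∝ R²T⁴ gives L_S1722/L_S8005 = (5.00)² × (1.585)⁴ = 25.00 × 6.309 = 157.7.

158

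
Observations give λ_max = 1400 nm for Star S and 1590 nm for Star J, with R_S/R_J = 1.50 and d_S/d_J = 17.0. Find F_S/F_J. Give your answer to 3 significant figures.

0.0130

Wien's law: T_S/T_J = λ_J/λ_S = 1590/1400 = 1.136.
L_S/L_J = (R_S/R_J)²(T_S/T_J)⁴ = (1.50)²(1.136)⁴ = 3.743.
F_S/F_J = (L_S/L_J)/(d_S/d_J)² = 3.743/(17.0)² = 0.01295.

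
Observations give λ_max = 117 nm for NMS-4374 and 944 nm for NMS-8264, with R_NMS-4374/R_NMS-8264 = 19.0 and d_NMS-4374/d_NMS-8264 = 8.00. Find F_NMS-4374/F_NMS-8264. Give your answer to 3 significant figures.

Wien's law: T_NMS-4374/T_NMS-8264 = λ_NMS-8264/λ_NMS-4374 = 944/117 = 8.068.
L_NMS-4374/L_NMS-8264 = (R_NMS-4374/R_NMS-8264)²(T_NMS-4374/T_NMS-8264)⁴ = (19.0)²(8.068)⁴ = 1.530×10^6.
F_NMS-4374/F_NMS-8264 = (L_NMS-4374/L_NMS-8264)/(d_NMS-4374/d_NMS-8264)² = 1.530×10^6/(8.00)² = 2.390×10^4.

2.39×10^4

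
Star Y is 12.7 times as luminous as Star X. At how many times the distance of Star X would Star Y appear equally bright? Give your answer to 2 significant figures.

3.6

Equal flux requires L_Y/d_Y² = L_X/d_X², so d_Y/d_X = √(L_Y/L_X)
= √(12.7) = 3.564.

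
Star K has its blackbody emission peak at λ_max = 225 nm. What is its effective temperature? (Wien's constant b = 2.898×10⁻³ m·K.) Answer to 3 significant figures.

T = b/λ_max = 2.898×10⁻³ / (225×10⁻⁹) = 1.288×10^4 K.

1.29×10^4 K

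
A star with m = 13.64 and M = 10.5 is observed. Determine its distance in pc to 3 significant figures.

42.5 pc

m − M = 5 log₁₀(d/10 pc)
13.64 − (10.5) = 3.14 = 5 log₁₀(d/10)
d = 10 × 10^(3.14/5) = 10 × 10^0.628 = 42.46 pc.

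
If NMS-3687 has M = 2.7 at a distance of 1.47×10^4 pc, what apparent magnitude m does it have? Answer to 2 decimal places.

m = M + 5 log₁₀(d/10 pc) = 2.7 + 5 log₁₀(1.47×10^4/10)
  = 2.7 + 5 × 3.167 = 2.7 + 15.84 = 18.54.

18.54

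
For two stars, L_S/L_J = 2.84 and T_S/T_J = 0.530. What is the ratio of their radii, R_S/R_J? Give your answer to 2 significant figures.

6.0

L ∝ R²T⁴ gives R ∝ √L / T², so
R_S/R_J = √(2.84) / (0.530)² = 1.685 / 0.2809 = 5.999.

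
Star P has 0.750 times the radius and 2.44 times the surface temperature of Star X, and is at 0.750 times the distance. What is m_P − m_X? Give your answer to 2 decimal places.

L_P/L_X = (0.750)²(2.44)⁴ = 19.94.
F_P/F_X = (L_P/L_X)/(d_P/d_X)² = 19.94/0.5625 = 35.45.
m_P − m_X = −2.5 log₁₀(35.45) = -3.87.

-3.87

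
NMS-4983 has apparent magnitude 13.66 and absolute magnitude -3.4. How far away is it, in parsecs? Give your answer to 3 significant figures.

m − M = 5 log₁₀(d/10 pc)
13.66 − (-3.4) = 17.06 = 5 log₁₀(d/10)
d = 10 × 10^(17.06/5) = 10 × 10^3.412 = 2.582×10^4 pc.

2.58×10^4 pc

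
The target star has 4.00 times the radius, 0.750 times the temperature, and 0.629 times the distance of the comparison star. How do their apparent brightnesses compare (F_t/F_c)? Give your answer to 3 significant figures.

12.8

L_t/L_c = (R_t/R_c)²(T_t/T_c)⁴ = (4.00)² × (0.750)⁴ = 5.062.
F_t/F_c = (L_t/L_c)/(d_t/d_c)² = 5.062 / (0.629)² = 12.80.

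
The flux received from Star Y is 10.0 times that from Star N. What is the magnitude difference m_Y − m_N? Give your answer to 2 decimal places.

m_Y − m_N = −2.5 log₁₀(F_Y/F_N) = −2.5 log₁₀(10.0) = −2.5 × (1.000) = -2.500.

-2.50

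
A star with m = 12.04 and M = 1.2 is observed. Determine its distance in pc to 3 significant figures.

1.47×10^3 pc

m − M = 5 log₁₀(d/10 pc)
12.04 − (1.2) = 10.84 = 5 log₁₀(d/10)
d = 10 × 10^(10.84/5) = 10 × 10^2.168 = 1472 pc.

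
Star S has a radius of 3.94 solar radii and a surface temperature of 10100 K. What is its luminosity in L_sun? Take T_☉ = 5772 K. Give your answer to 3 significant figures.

146 L_sun

L/L_☉ = (R/R_☉)² (T/T_☉)⁴ = (3.94)² × (10100/5772)⁴
       = 15.52 × (1.750)⁴ = 15.52 × 9.375 = 145.5.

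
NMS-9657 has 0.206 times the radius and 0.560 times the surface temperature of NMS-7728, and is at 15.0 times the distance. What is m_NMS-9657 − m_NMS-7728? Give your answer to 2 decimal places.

11.83

L_NMS-9657/L_NMS-7728 = (0.206)²(0.560)⁴ = 0.004173.
F_NMS-9657/F_NMS-7728 = (L_NMS-9657/L_NMS-7728)/(d_NMS-9657/d_NMS-7728)² = 0.004173/225.0 = 1.855×10^-5.
m_NMS-9657 − m_NMS-7728 = −2.5 log₁₀(1.855×10^-5) = 11.83.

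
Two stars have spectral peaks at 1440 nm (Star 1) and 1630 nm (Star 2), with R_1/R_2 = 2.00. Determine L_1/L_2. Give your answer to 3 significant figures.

Wien's law gives T ∝ 1/λ_max, so T_1/T_2 = λ_2/λ_1 = 1630/1440 = 1.132.
Then L ∝ R²T⁴ gives L_1/L_2 = (2.00)² × (1.132)⁴ = 4.000 × 1.642 = 6.567.

6.57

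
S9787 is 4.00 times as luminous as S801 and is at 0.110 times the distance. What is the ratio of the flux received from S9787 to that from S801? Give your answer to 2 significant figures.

F = L/(4πd²), so F_S9787/F_S801 = (L_S9787/L_S801) / (d_S9787/d_S801)²
= 4.00 / (0.110)² = 4.00 / 0.01210 = 330.6.

3.3×10^2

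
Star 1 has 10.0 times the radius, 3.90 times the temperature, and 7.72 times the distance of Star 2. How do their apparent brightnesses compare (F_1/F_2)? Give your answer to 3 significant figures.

L_1/L_2 = (R_1/R_2)²(T_1/T_2)⁴ = (10.0)² × (3.90)⁴ = 2.313×10^4.
F_1/F_2 = (L_1/L_2)/(d_1/d_2)² = 2.313×10^4 / (7.72)² = 388.2.

388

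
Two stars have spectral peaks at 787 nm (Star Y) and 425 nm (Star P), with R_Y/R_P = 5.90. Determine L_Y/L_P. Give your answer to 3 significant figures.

Wien's law gives T ∝ 1/λ_max, so T_Y/T_P = λ_P/λ_Y = 425/787 = 0.5400.
Then L ∝ R²T⁴ gives L_Y/L_P = (5.90)² × (0.5400)⁴ = 34.81 × 0.08505 = 2.960.

2.96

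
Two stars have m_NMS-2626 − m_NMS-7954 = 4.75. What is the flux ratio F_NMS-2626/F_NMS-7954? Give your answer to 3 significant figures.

F_NMS-2626/F_NMS-7954 = 10^(−(m_NMS-2626 − m_NMS-7954)/2.5) = 10^(-4.75/2.5) = 10^-1.900 = 0.01259.

0.0126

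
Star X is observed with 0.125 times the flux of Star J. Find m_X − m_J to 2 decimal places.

2.26

m_X − m_J = −2.5 log₁₀(F_X/F_J) = −2.5 log₁₀(0.125) = −2.5 × (-0.903) = 2.258.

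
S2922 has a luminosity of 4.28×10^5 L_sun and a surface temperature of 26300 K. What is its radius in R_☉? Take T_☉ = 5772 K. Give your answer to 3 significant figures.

31.5 R_☉

R/R_☉ = √(L/L_☉) / (T/T_☉)² = √(4.28×10^5) / (4.556)²
       = 654.2 / 20.76 = 31.51.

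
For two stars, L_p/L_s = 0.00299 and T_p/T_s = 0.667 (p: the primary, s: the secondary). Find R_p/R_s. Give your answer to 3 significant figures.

0.123

L ∝ R²T⁴ gives R ∝ √L / T², so
R_p/R_s = √(0.00299) / (0.667)² = 0.05468 / 0.4449 = 0.1229.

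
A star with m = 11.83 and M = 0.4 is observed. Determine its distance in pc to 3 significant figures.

1.93×10^3 pc

m − M = 5 log₁₀(d/10 pc)
11.83 − (0.4) = 11.43 = 5 log₁₀(d/10)
d = 10 × 10^(11.43/5) = 10 × 10^2.286 = 1932 pc.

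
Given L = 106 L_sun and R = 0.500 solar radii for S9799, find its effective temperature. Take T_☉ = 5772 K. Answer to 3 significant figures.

T/T_☉ = (L/L_☉)^(1/4) / (R/R_☉)^(1/2)
T = 5772 × (106)^(1/4) / √(0.500) = 5772 × 3.209 / 0.7071 = 2.619×10^4 K.

2.62×10^4 K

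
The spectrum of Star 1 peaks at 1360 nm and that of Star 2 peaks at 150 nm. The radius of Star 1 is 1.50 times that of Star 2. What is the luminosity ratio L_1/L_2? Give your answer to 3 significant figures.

3.33×10^-4

Wien's law gives T ∝ 1/λ_max, so T_1/T_2 = λ_2/λ_1 = 150/1360 = 0.1103.
Then L ∝ R²T⁴ gives L_1/L_2 = (1.50)² × (0.1103)⁴ = 2.250 × 1.480×10^-4 = 3.330×10^-4.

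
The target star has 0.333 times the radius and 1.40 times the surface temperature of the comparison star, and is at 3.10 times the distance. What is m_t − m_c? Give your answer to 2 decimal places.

3.38

L_t/L_c = (0.333)²(1.40)⁴ = 0.4260.
F_t/F_c = (L_t/L_c)/(d_t/d_c)² = 0.4260/9.610 = 0.04433.
m_t − m_c = −2.5 log₁₀(0.04433) = 3.38.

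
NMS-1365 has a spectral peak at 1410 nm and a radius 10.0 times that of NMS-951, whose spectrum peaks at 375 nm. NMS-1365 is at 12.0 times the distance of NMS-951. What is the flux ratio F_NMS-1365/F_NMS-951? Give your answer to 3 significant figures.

0.00347

Wien's law: T_NMS-1365/T_NMS-951 = λ_NMS-951/λ_NMS-1365 = 375/1410 = 0.2660.
L_NMS-1365/L_NMS-951 = (R_NMS-1365/R_NMS-951)²(T_NMS-1365/T_NMS-951)⁴ = (10.0)²(0.2660)⁴ = 0.5003.
F_NMS-1365/F_NMS-951 = (L_NMS-1365/L_NMS-951)/(d_NMS-1365/d_NMS-951)² = 0.5003/(12.0)² = 0.003474.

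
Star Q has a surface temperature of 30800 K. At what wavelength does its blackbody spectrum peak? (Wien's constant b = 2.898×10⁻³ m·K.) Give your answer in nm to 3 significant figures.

94.1 nm

λ_max = b/T = 2.898×10⁻³ / 30800 = 9.41×10^-8 m = 94.09 nm.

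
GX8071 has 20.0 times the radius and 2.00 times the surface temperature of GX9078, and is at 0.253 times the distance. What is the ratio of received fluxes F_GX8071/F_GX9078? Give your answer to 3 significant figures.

1.00×10^5

L_GX8071/L_GX9078 = (R_GX8071/R_GX9078)²(T_GX8071/T_GX9078)⁴ = (20.0)² × (2.00)⁴ = 6400.
F_GX8071/F_GX9078 = (L_GX8071/L_GX9078)/(d_GX8071/d_GX9078)² = 6400 / (0.253)² = 9.999×10^4.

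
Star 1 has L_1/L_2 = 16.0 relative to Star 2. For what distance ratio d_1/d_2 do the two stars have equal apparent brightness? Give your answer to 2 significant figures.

Equal flux requires L_1/d_1² = L_2/d_2², so d_1/d_2 = √(L_1/L_2)
= √(16.0) = 4.000.

4.0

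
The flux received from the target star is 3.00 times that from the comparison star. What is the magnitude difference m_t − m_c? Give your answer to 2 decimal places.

m_t − m_c = −2.5 log₁₀(F_t/F_c) = −2.5 log₁₀(3.00) = −2.5 × (0.477) = -1.193.

-1.19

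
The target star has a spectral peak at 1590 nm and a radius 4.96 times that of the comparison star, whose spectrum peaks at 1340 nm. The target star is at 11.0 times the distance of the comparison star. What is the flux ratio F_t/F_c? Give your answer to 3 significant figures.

0.103

Wien's law: T_t/T_c = λ_c/λ_t = 1340/1590 = 0.8428.
L_t/L_c = (R_t/R_c)²(T_t/T_c)⁴ = (4.96)²(0.8428)⁴ = 12.41.
F_t/F_c = (L_t/L_c)/(d_t/d_c)² = 12.41/(11.0)² = 0.1026.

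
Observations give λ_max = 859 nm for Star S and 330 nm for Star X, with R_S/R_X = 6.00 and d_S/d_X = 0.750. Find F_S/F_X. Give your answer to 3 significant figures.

1.39

Wien's law: T_S/T_X = λ_X/λ_S = 330/859 = 0.3842.
L_S/L_X = (R_S/R_X)²(T_S/T_X)⁴ = (6.00)²(0.3842)⁴ = 0.7841.
F_S/F_X = (L_S/L_X)/(d_S/d_X)² = 0.7841/(0.750)² = 1.394.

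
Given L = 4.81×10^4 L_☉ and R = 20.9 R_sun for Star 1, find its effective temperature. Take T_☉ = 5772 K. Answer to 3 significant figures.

T/T_☉ = (L/L_☉)^(1/4) / (R/R_☉)^(1/2)
T = 5772 × (4.81×10^4)^(1/4) / √(20.9) = 5772 × 14.81 / 4.572 = 1.870×10^4 K.

1.87×10^4 K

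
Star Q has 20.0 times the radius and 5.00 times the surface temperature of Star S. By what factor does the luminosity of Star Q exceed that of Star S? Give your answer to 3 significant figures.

From the Stefan–Boltzmann law, L ∝ R²T⁴, so
L_Q/L_S = (R_Q/R_S)² (T_Q/T_S)⁴ = (20.0)² × (5.00)⁴ = 400.0 × 625.0 = 2.500×10^5.

2.50×10^5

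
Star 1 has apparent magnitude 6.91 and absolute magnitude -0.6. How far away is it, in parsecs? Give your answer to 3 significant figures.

318 pc

m − M = 5 log₁₀(d/10 pc)
6.91 − (-0.6) = 7.51 = 5 log₁₀(d/10)
d = 10 × 10^(7.51/5) = 10 × 10^1.502 = 317.7 pc.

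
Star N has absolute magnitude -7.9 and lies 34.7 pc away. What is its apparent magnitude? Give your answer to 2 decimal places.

-5.20

m = M + 5 log₁₀(d/10 pc) = -7.9 + 5 log₁₀(34.7/10)
  = -7.9 + 5 × 0.540 = -7.9 + 2.70 = -5.20.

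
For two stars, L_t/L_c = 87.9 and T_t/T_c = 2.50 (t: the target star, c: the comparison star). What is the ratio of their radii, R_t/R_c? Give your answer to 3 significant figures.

1.50

L ∝ R²T⁴ gives R ∝ √L / T², so
R_t/R_c = √(87.9) / (2.50)² = 9.375 / 6.250 = 1.500.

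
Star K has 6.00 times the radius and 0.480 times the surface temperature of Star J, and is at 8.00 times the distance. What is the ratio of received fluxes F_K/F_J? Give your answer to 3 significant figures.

0.0299

L_K/L_J = (R_K/R_J)²(T_K/T_J)⁴ = (6.00)² × (0.480)⁴ = 1.911.
F_K/F_J = (L_K/L_J)/(d_K/d_J)² = 1.911 / (8.00)² = 0.02986.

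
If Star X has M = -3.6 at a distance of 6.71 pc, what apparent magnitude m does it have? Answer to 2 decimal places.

-4.47

m = M + 5 log₁₀(d/10 pc) = -3.6 + 5 log₁₀(6.71/10)
  = -3.6 + 5 × -0.173 = -3.6 + -0.87 = -4.47.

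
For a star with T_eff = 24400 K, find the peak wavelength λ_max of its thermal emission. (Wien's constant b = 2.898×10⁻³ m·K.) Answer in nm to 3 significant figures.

λ_max = b/T = 2.898×10⁻³ / 24400 = 1.19×10^-7 m = 118.8 nm.

119 nm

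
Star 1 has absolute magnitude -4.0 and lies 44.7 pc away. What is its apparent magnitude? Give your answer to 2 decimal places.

m = M + 5 log₁₀(d/10 pc) = -4.0 + 5 log₁₀(44.7/10)
  = -4.0 + 5 × 0.650 = -4.0 + 3.25 = -0.75.

-0.75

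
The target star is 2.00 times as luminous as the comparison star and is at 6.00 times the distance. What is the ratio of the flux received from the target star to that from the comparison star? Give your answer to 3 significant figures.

F = L/(4πd²), so F_t/F_c = (L_t/L_c) / (d_t/d_c)²
= 2.00 / (6.00)² = 2.00 / 36.00 = 0.05556.

0.0556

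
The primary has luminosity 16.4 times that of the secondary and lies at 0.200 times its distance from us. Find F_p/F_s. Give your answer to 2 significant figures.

4.1×10^2

F = L/(4πd²), so F_p/F_s = (L_p/L_s) / (d_p/d_s)²
= 16.4 / (0.200)² = 16.4 / 0.04000 = 410.0.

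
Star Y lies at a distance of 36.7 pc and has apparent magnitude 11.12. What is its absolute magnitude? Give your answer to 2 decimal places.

M = m − 5 log₁₀(d/10 pc) = 11.12 − 5 log₁₀(36.7/10)
  = 11.12 − 5 × 0.565 = 11.12 − 2.82 = 8.30.

8.30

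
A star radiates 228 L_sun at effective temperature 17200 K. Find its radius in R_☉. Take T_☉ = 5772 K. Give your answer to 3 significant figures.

R/R_☉ = √(L/L_☉) / (T/T_☉)² = √(228) / (2.980)²
       = 15.10 / 8.880 = 1.700.

1.70 R_☉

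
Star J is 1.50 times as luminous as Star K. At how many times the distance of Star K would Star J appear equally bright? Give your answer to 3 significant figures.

1.22

Equal flux requires L_J/d_J² = L_K/d_K², so d_J/d_K = √(L_J/L_K)
= √(1.50) = 1.225.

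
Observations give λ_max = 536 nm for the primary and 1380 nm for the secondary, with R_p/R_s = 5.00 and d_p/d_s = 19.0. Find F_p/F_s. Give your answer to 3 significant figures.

Wien's law: T_p/T_s = λ_s/λ_p = 1380/536 = 2.575.
L_p/L_s = (R_p/R_s)²(T_p/T_s)⁴ = (5.00)²(2.575)⁴ = 1098.
F_p/F_s = (L_p/L_s)/(d_p/d_s)² = 1098/(19.0)² = 3.043.

3.04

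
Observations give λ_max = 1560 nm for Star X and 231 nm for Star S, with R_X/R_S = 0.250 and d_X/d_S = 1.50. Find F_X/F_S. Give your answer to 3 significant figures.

Wien's law: T_X/T_S = λ_S/λ_X = 231/1560 = 0.1481.
L_X/L_S = (R_X/R_S)²(T_X/T_S)⁴ = (0.250)²(0.1481)⁴ = 3.005×10^-5.
F_X/F_S = (L_X/L_S)/(d_X/d_S)² = 3.005×10^-5/(1.50)² = 1.336×10^-5.

1.34×10^-5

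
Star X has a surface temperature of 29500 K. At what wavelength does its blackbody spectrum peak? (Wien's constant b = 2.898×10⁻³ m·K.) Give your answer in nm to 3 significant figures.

98.2 nm

λ_max = b/T = 2.898×10⁻³ / 29500 = 9.82×10^-8 m = 98.24 nm.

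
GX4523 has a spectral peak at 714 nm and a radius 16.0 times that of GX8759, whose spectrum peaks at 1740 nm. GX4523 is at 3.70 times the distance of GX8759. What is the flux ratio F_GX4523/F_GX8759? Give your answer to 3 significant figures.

Wien's law: T_GX4523/T_GX8759 = λ_GX8759/λ_GX4523 = 1740/714 = 2.437.
L_GX4523/L_GX8759 = (R_GX4523/R_GX8759)²(T_GX4523/T_GX8759)⁴ = (16.0)²(2.437)⁴ = 9029.
F_GX4523/F_GX8759 = (L_GX4523/L_GX8759)/(d_GX4523/d_GX8759)² = 9029/(3.70)² = 659.5.

660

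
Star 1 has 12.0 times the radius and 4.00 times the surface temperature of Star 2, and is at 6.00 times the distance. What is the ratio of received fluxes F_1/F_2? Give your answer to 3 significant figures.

L_1/L_2 = (R_1/R_2)²(T_1/T_2)⁴ = (12.0)² × (4.00)⁴ = 3.686×10^4.
F_1/F_2 = (L_1/L_2)/(d_1/d_2)² = 3.686×10^4 / (6.00)² = 1024.

1.02×10^3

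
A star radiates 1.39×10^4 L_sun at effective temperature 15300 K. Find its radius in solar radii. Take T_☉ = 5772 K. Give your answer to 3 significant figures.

16.8 solar radii

R/R_☉ = √(L/L_☉) / (T/T_☉)² = √(1.39×10^4) / (2.651)²
       = 117.9 / 7.026 = 16.78.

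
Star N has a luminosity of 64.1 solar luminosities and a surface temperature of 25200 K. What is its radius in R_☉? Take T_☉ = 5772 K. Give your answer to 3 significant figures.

0.420 R_☉

R/R_☉ = √(L/L_☉) / (T/T_☉)² = √(64.1) / (4.366)²
       = 8.006 / 19.06 = 0.4200.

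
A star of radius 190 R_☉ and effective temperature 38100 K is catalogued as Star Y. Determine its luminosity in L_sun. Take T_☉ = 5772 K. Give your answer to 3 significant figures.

L/L_☉ = (R/R_☉)² (T/T_☉)⁴ = (190)² × (38100/5772)⁴
       = 3.610×10^4 × (6.601)⁴ = 3.610×10^4 × 1898 = 6.853×10^7.

6.85×10^7 L_sun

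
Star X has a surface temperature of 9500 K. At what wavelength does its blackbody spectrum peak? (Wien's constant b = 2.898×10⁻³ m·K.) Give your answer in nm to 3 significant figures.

305 nm

λ_max = b/T = 2.898×10⁻³ / 9500 = 3.05×10^-7 m = 305.1 nm.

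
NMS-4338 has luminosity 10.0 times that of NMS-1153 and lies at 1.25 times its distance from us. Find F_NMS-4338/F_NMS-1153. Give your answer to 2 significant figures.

F = L/(4πd²), so F_NMS-4338/F_NMS-1153 = (L_NMS-4338/L_NMS-1153) / (d_NMS-4338/d_NMS-1153)²
= 10.0 / (1.25)² = 10.0 / 1.562 = 6.400.

6.4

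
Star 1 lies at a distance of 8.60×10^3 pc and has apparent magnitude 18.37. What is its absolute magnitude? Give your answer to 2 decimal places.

3.70

M = m − 5 log₁₀(d/10 pc) = 18.37 − 5 log₁₀(8.60×10^3/10)
  = 18.37 − 5 × 2.934 = 18.37 − 14.67 = 3.70.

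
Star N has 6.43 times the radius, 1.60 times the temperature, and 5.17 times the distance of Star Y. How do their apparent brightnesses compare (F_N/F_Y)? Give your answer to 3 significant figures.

L_N/L_Y = (R_N/R_Y)²(T_N/T_Y)⁴ = (6.43)² × (1.60)⁴ = 271.0.
F_N/F_Y = (L_N/L_Y)/(d_N/d_Y)² = 271.0 / (5.17)² = 10.14.

10.1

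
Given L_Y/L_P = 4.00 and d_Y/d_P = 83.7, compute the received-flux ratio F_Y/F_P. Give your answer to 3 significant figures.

F = L/(4πd²), so F_Y/F_P = (L_Y/L_P) / (d_Y/d_P)²
= 4.00 / (83.7)² = 4.00 / 7006 = 5.710×10^-4.

5.71×10^-4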